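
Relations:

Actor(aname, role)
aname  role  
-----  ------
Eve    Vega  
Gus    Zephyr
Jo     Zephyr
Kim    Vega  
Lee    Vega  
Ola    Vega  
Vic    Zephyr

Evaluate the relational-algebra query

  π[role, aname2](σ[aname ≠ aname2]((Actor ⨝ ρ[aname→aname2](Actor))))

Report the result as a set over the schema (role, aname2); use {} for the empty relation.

ρ[aname→aname2]: schema becomes (aname2, role); tuples unchanged.
Actor ⋈ ρ[aname→aname2](Actor) (natural join on role): {(Eve, Vega, Eve), (Eve, Vega, Kim), (Eve, Vega, Lee), (Eve, Vega, Ola), (Gus, Zephyr, Gus), (Gus, Zephyr, Jo), (Gus, Zephyr, Vic), (Jo, Zephyr, Gus), (Jo, Zephyr, Jo), (Jo, Zephyr, Vic), (Kim, Vega, Eve), (Kim, Vega, Kim), (Kim, Vega, Lee), (Kim, Vega, Ola), (Lee, Vega, Eve), (Lee, Vega, Kim), (Lee, Vega, Lee), (Lee, Vega, Ola), (Ola, Vega, Eve), (Ola, Vega, Kim), (Ola, Vega, Lee), (Ola, Vega, Ola), (Vic, Zephyr, Gus), (Vic, Zephyr, Jo), (Vic, Zephyr, Vic)}
Filtering on aname ≠ aname2 leaves {(Eve, Vega, Kim), (Eve, Vega, Lee), (Eve, Vega, Ola), (Gus, Zephyr, Jo), (Gus, Zephyr, Vic), (Jo, Zephyr, Gus), (Jo, Zephyr, Vic), (Kim, Vega, Eve), (Kim, Vega, Lee), (Kim, Vega, Ola), (Lee, Vega, Eve), (Lee, Vega, Kim), (Lee, Vega, Ola), (Ola, Vega, Eve), (Ola, Vega, Kim), (Ola, Vega, Lee), (Vic, Zephyr, Gus), (Vic, Zephyr, Jo)}.
Keep only column(s) role, aname2 (11 duplicate(s) eliminated): {(Vega, Eve), (Vega, Kim), (Vega, Lee), (Vega, Ola), (Zephyr, Gus), (Zephyr, Jo), (Zephyr, Vic)}

{(Vega, Eve), (Vega, Kim), (Vega, Lee), (Vega, Ola), (Zephyr, Gus), (Zephyr, Jo), (Zephyr, Vic)}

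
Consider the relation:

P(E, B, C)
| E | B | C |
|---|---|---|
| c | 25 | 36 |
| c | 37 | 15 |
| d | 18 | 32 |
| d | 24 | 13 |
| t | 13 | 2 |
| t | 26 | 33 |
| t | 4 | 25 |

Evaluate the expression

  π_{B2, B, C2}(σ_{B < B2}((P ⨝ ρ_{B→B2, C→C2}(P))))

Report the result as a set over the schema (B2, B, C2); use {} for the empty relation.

{(13, 4, 2), (24, 18, 13), (26, 13, 33), (26, 4, 33), (37, 25, 15)}

ρ[B→B2, C→C2]: schema becomes (E, B2, C2); tuples unchanged.
Natural join on E: {(c, 25, 36, 25, 36), (c, 25, 36, 37, 15), (c, 37, 15, 25, 36), (c, 37, 15, 37, 15), (d, 18, 32, 18, 32), (d, 18, 32, 24, 13), (d, 24, 13, 18, 32), (d, 24, 13, 24, 13), (t, 13, 2, 13, 2), (t, 13, 2, 26, 33), (t, 13, 2, 4, 25), (t, 26, 33, 13, 2), (t, 26, 33, 26, 33), (t, 26, 33, 4, 25), (t, 4, 25, 13, 2), (t, 4, 25, 26, 33), (t, 4, 25, 4, 25)}
Filtering on B < B2 leaves {(c, 25, 36, 37, 15), (d, 18, 32, 24, 13), (t, 13, 2, 26, 33), (t, 4, 25, 13, 2), (t, 4, 25, 26, 33)}.
Projecting to B2, B, C2: {(13, 4, 2), (24, 18, 13), (26, 13, 33), (26, 4, 33), (37, 25, 15)}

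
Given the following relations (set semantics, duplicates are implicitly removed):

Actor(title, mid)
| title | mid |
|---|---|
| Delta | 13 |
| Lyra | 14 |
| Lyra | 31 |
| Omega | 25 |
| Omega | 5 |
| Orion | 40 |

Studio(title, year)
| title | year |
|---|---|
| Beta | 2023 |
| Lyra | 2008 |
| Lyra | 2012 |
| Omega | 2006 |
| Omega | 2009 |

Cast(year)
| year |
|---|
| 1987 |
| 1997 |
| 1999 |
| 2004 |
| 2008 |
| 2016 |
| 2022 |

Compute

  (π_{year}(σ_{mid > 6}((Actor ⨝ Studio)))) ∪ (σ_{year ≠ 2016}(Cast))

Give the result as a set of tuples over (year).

{1987, 1997, 1999, 2004, 2006, 2008, 2009, 2012, 2022}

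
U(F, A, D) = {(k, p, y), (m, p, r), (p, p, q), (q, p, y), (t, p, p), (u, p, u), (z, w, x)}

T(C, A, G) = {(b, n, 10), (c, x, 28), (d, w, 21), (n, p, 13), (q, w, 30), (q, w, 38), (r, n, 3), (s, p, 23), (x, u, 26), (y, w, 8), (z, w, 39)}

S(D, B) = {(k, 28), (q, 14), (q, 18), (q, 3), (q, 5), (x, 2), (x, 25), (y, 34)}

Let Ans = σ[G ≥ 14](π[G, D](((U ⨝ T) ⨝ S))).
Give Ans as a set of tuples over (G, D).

{(21, x), (23, q), (23, y), (30, x), (38, x), (39, x)}

Joining U and T on A yields {(k, p, y, n, 13), (k, p, y, s, 23), (m, p, r, n, 13), (m, p, r, s, 23), (p, p, q, n, 13), (p, p, q, s, 23), (q, p, y, n, 13), (q, p, y, s, 23), (t, p, p, n, 13), (t, p, p, s, 23), (u, p, u, n, 13), (u, p, u, s, 23), (z, w, x, d, 21), (z, w, x, q, 30), (z, w, x, q, 38), (z, w, x, y, 8), (z, w, x, z, 39)}.
Joining (U ⨝ T) and S on D yields {(k, p, y, n, 13, 34), (k, p, y, s, 23, 34), (p, p, q, n, 13, 14), (p, p, q, n, 13, 18), (p, p, q, n, 13, 3), (p, p, q, n, 13, 5), (p, p, q, s, 23, 14), (p, p, q, s, 23, 18), (p, p, q, s, 23, 3), (p, p, q, s, 23, 5), (q, p, y, n, 13, 34), (q, p, y, s, 23, 34), (z, w, x, d, 21, 2), (z, w, x, d, 21, 25), (z, w, x, q, 30, 2), (z, w, x, q, 30, 25), (z, w, x, q, 38, 2), (z, w, x, q, 38, 25), (z, w, x, y, 8, 2), (z, w, x, y, 8, 25), (z, w, x, z, 39, 2), (z, w, x, z, 39, 25)}.
π_{G, D} gives {(13, q), (13, y), (21, x), (23, q), (23, y), (30, x), (38, x), (39, x), (8, x)} (13 duplicate(s) eliminated).
Filtering on G ≥ 14 leaves {(21, x), (23, q), (23, y), (30, x), (38, x), (39, x)}.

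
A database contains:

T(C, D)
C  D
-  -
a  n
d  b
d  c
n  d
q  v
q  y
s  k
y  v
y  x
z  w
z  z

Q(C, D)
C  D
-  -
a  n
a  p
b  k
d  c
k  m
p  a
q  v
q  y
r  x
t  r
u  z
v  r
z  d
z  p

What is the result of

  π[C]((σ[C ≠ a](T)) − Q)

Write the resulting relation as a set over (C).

{d, n, s, y, z}

Filtering on C ≠ a leaves {(d, b), (d, c), (n, d), (q, v), (q, y), (s, k), (y, v), (y, x), (z, w), (z, z)}.
Difference: {(d, b), (d, c), (n, d), (q, v), (q, y), (s, k), (y, v), (y, x), (z, w), (z, z)} with {(a, n), (a, p), (b, k), (d, c), (k, m), (p, a), (q, v), (q, y), (r, x), (t, r), (u, z), (v, r), (z, d), (z, p)} → {(d, b), (n, d), (s, k), (y, v), (y, x), (z, w), (z, z)}
π[C]: project onto (C) (2 duplicate(s) eliminated) → {d, n, s, y, z}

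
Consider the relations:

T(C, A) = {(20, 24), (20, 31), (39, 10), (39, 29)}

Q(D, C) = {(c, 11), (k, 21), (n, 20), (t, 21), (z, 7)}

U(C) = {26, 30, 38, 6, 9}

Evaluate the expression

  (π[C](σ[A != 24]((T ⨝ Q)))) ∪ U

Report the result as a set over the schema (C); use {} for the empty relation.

Joining T and Q on C yields {(20, 24, n), (20, 31, n)}.
σ[A != 24]: keep tuples satisfying A != 24 → {(20, 31, n)}
π[C]: project onto (C) → {20}
Set union of the two operands is {20, 26, 30, 38, 6, 9}.

{20, 26, 30, 38, 6, 9}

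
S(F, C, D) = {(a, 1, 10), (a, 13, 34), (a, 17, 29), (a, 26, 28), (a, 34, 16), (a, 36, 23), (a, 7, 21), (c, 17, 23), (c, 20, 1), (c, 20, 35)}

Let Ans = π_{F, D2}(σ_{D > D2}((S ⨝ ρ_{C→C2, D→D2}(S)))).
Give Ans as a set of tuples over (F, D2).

{(a, 10), (a, 16), (a, 21), (a, 23), (a, 28), (a, 29), (c, 1), (c, 23)}

ρ[C→C2, D→D2]: schema becomes (F, C2, D2); tuples unchanged.
S ⋈ ρ_{C→C2, D→D2}(S) (natural join on F): {(a, 1, 10, 1, 10), (a, 1, 10, 13, 34), (a, 1, 10, 17, 29), (a, 1, 10, 26, 28), (a, 1, 10, 34, 16), (a, 1, 10, 36, 23), (a, 1, 10, 7, 21), (a, 13, 34, 1, 10), (a, 13, 34, 13, 34), (a, 13, 34, 17, 29), (a, 13, 34, 26, 28), (a, 13, 34, 34, 16), (a, 13, 34, 36, 23), (a, 13, 34, 7, 21), (a, 17, 29, 1, 10), (a, 17, 29, 13, 34), (a, 17, 29, 17, 29), (a, 17, 29, 26, 28), (a, 17, 29, 34, 16), (a, 17, 29, 36, 23), (a, 17, 29, 7, 21), (a, 26, 28, 1, 10), (a, 26, 28, 13, 34), (a, 26, 28, 17, 29), (a, 26, 28, 26, 28), (a, 26, 28, 34, 16), (a, 26, 28, 36, 23), (a, 26, 28, 7, 21), (a, 34, 16, 1, 10), (a, 34, 16, 13, 34), (a, 34, 16, 17, 29), (a, 34, 16, 26, 28), (a, 34, 16, 34, 16), (a, 34, 16, 36, 23), (a, 34, 16, 7, 21), (a, 36, 23, 1, 10), (a, 36, 23, 13, 34), (a, 36, 23, 17, 29), (a, 36, 23, 26, 28), (a, 36, 23, 34, 16), (a, 36, 23, 36, 23), (a, 36, 23, 7, 21), (a, 7, 21, 1, 10), (a, 7, 21, 13, 34), (a, 7, 21, 17, 29), (a, 7, 21, 26, 28), (a, 7, 21, 34, 16), (a, 7, 21, 36, 23), (a, 7, 21, 7, 21), (c, 17, 23, 17, 23), (c, 17, 23, 20, 1), (c, 17, 23, 20, 35), (c, 20, 1, 17, 23), (c, 20, 1, 20, 1), (c, 20, 1, 20, 35), (c, 20, 35, 17, 23), (c, 20, 35, 20, 1), (c, 20, 35, 20, 35)}
σ[D > D2]: keep tuples satisfying D > D2 → {(a, 13, 34, 1, 10), (a, 13, 34, 17, 29), (a, 13, 34, 26, 28), (a, 13, 34, 34, 16), (a, 13, 34, 36, 23), (a, 13, 34, 7, 21), (a, 17, 29, 1, 10), (a, 17, 29, 26, 28), (a, 17, 29, 34, 16), (a, 17, 29, 36, 23), (a, 17, 29, 7, 21), (a, 26, 28, 1, 10), (a, 26, 28, 34, 16), (a, 26, 28, 36, 23), (a, 26, 28, 7, 21), (a, 34, 16, 1, 10), (a, 36, 23, 1, 10), (a, 36, 23, 34, 16), (a, 36, 23, 7, 21), (a, 7, 21, 1, 10), (a, 7, 21, 34, 16), (c, 17, 23, 20, 1), (c, 20, 35, 17, 23), (c, 20, 35, 20, 1)}
π[F, D2]: project onto (F, D2) (16 duplicate(s) eliminated) → {(a, 10), (a, 16), (a, 21), (a, 23), (a, 28), (a, 29), (c, 1), (c, 23)}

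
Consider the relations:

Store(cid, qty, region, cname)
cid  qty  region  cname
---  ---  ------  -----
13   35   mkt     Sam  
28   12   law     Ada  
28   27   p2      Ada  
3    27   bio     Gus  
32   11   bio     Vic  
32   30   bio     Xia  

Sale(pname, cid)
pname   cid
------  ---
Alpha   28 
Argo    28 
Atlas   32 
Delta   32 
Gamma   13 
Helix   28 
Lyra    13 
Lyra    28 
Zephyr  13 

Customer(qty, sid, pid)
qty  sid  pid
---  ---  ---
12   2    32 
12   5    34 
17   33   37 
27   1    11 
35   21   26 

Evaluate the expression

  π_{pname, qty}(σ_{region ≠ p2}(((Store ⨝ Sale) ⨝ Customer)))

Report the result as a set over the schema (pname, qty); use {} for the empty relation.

{(Alpha, 12), (Argo, 12), (Gamma, 35), (Helix, 12), (Lyra, 12), (Lyra, 35), (Zephyr, 35)}

Natural join on cid: {(13, 35, mkt, Sam, Gamma), (13, 35, mkt, Sam, Lyra), (13, 35, mkt, Sam, Zephyr), (28, 12, law, Ada, Alpha), (28, 12, law, Ada, Argo), (28, 12, law, Ada, Helix), (28, 12, law, Ada, Lyra), (28, 27, p2, Ada, Alpha), (28, 27, p2, Ada, Argo), (28, 27, p2, Ada, Helix), (28, 27, p2, Ada, Lyra), (32, 11, bio, Vic, Atlas), (32, 11, bio, Vic, Delta), (32, 30, bio, Xia, Atlas), (32, 30, bio, Xia, Delta)}
Natural join on qty: {(13, 35, mkt, Sam, Gamma, 21, 26), (13, 35, mkt, Sam, Lyra, 21, 26), (13, 35, mkt, Sam, Zephyr, 21, 26), (28, 12, law, Ada, Alpha, 2, 32), (28, 12, law, Ada, Alpha, 5, 34), (28, 12, law, Ada, Argo, 2, 32), (28, 12, law, Ada, Argo, 5, 34), (28, 12, law, Ada, Helix, 2, 32), (28, 12, law, Ada, Helix, 5, 34), (28, 12, law, Ada, Lyra, 2, 32), (28, 12, law, Ada, Lyra, 5, 34), (28, 27, p2, Ada, Alpha, 1, 11), (28, 27, p2, Ada, Argo, 1, 11), (28, 27, p2, Ada, Helix, 1, 11), (28, 27, p2, Ada, Lyra, 1, 11)}
σ[region ≠ p2]: keep tuples satisfying region ≠ p2 → {(13, 35, mkt, Sam, Gamma, 21, 26), (13, 35, mkt, Sam, Lyra, 21, 26), (13, 35, mkt, Sam, Zephyr, 21, 26), (28, 12, law, Ada, Alpha, 2, 32), (28, 12, law, Ada, Alpha, 5, 34), (28, 12, law, Ada, Argo, 2, 32), (28, 12, law, Ada, Argo, 5, 34), (28, 12, law, Ada, Helix, 2, 32), (28, 12, law, Ada, Helix, 5, 34), (28, 12, law, Ada, Lyra, 2, 32), (28, 12, law, Ada, Lyra, 5, 34)}
π[pname, qty]: project onto (pname, qty) (4 duplicate(s) eliminated) → {(Alpha, 12), (Argo, 12), (Gamma, 35), (Helix, 12), (Lyra, 12), (Lyra, 35), (Zephyr, 35)}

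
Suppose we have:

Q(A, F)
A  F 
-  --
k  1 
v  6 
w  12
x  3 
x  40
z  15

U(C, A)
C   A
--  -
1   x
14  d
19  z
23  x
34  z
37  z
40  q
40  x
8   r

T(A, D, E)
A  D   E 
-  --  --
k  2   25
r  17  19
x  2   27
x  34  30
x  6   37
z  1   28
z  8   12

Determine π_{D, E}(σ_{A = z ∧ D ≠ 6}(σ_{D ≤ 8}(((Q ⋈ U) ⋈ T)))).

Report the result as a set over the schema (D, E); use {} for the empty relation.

{(1, 28), (8, 12)}

Natural join on A: {(x, 3, 1), (x, 3, 23), (x, 3, 40), (x, 40, 1), (x, 40, 23), (x, 40, 40), (z, 15, 19), (z, 15, 34), (z, 15, 37)}
Natural join on A: {(x, 3, 1, 2, 27), (x, 3, 1, 34, 30), (x, 3, 1, 6, 37), (x, 3, 23, 2, 27), (x, 3, 23, 34, 30), (x, 3, 23, 6, 37), (x, 3, 40, 2, 27), (x, 3, 40, 34, 30), (x, 3, 40, 6, 37), (x, 40, 1, 2, 27), (x, 40, 1, 34, 30), (x, 40, 1, 6, 37), (x, 40, 23, 2, 27), (x, 40, 23, 34, 30), (x, 40, 23, 6, 37), (x, 40, 40, 2, 27), (x, 40, 40, 34, 30), (x, 40, 40, 6, 37), (z, 15, 19, 1, 28), (z, 15, 19, 8, 12), (z, 15, 34, 1, 28), (z, 15, 34, 8, 12), (z, 15, 37, 1, 28), (z, 15, 37, 8, 12)}
Selection D ≤ 8: {(x, 3, 1, 2, 27), (x, 3, 1, 6, 37), (x, 3, 23, 2, 27), (x, 3, 23, 6, 37), (x, 3, 40, 2, 27), (x, 3, 40, 6, 37), (x, 40, 1, 2, 27), (x, 40, 1, 6, 37), (x, 40, 23, 2, 27), (x, 40, 23, 6, 37), (x, 40, 40, 2, 27), (x, 40, 40, 6, 37), (z, 15, 19, 1, 28), (z, 15, 19, 8, 12), (z, 15, 34, 1, 28), (z, 15, 34, 8, 12), (z, 15, 37, 1, 28), (z, 15, 37, 8, 12)}
Selection A = z ∧ D ≠ 6: {(z, 15, 19, 1, 28), (z, 15, 19, 8, 12), (z, 15, 34, 1, 28), (z, 15, 34, 8, 12), (z, 15, 37, 1, 28), (z, 15, 37, 8, 12)}
π_{D, E} gives {(1, 28), (8, 12)} (4 duplicate(s) eliminated).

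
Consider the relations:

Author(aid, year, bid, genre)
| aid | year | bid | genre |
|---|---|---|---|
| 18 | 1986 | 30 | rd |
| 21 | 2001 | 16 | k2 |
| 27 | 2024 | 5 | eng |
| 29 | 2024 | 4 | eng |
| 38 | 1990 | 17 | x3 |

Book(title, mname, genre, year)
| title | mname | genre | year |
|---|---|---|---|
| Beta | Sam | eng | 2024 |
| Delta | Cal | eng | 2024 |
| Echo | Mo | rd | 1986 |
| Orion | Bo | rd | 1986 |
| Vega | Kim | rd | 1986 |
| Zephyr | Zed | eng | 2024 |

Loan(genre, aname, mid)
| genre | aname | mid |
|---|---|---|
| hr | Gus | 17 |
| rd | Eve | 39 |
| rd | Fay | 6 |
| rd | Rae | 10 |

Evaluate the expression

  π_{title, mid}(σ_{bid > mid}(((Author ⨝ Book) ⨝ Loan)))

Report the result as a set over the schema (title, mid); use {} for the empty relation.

{(Echo, 10), (Echo, 6), (Orion, 10), (Orion, 6), (Vega, 10), (Vega, 6)}

Author ⋈ Book (natural join on year, genre): {(18, 1986, 30, rd, Echo, Mo), (18, 1986, 30, rd, Orion, Bo), (18, 1986, 30, rd, Vega, Kim), (27, 2024, 5, eng, Beta, Sam), (27, 2024, 5, eng, Delta, Cal), (27, 2024, 5, eng, Zephyr, Zed), (29, 2024, 4, eng, Beta, Sam), (29, 2024, 4, eng, Delta, Cal), (29, 2024, 4, eng, Zephyr, Zed)}
(Author ⨝ Book) ⋈ Loan (natural join on genre): {(18, 1986, 30, rd, Echo, Mo, Eve, 39), (18, 1986, 30, rd, Echo, Mo, Fay, 6), (18, 1986, 30, rd, Echo, Mo, Rae, 10), (18, 1986, 30, rd, Orion, Bo, Eve, 39), (18, 1986, 30, rd, Orion, Bo, Fay, 6), (18, 1986, 30, rd, Orion, Bo, Rae, 10), (18, 1986, 30, rd, Vega, Kim, Eve, 39), (18, 1986, 30, rd, Vega, Kim, Fay, 6), (18, 1986, 30, rd, Vega, Kim, Rae, 10)}
σ[bid > mid]: keep tuples satisfying bid > mid → {(18, 1986, 30, rd, Echo, Mo, Fay, 6), (18, 1986, 30, rd, Echo, Mo, Rae, 10), (18, 1986, 30, rd, Orion, Bo, Fay, 6), (18, 1986, 30, rd, Orion, Bo, Rae, 10), (18, 1986, 30, rd, Vega, Kim, Fay, 6), (18, 1986, 30, rd, Vega, Kim, Rae, 10)}
π_{title, mid} gives {(Echo, 10), (Echo, 6), (Orion, 10), (Orion, 6), (Vega, 10), (Vega, 6)}.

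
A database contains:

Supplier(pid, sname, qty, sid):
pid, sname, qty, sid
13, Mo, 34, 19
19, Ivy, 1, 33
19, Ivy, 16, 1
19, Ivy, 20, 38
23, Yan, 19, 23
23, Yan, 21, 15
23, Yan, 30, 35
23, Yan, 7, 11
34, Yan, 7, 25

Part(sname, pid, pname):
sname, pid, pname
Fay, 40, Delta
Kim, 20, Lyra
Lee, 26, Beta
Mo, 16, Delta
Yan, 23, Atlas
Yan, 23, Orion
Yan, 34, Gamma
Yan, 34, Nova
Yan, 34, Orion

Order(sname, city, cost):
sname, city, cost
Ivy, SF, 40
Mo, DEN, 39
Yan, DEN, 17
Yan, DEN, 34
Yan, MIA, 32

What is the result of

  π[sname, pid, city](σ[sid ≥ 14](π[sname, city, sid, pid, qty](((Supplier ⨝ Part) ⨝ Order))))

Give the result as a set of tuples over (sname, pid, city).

Joining Supplier and Part on pid, sname yields {(23, Yan, 19, 23, Atlas), (23, Yan, 19, 23, Orion), (23, Yan, 21, 15, Atlas), (23, Yan, 21, 15, Orion), (23, Yan, 30, 35, Atlas), (23, Yan, 30, 35, Orion), (23, Yan, 7, 11, Atlas), (23, Yan, 7, 11, Orion), (34, Yan, 7, 25, Gamma), (34, Yan, 7, 25, Nova), (34, Yan, 7, 25, Orion)}.
Joining (Supplier ⨝ Part) and Order on sname yields {(23, Yan, 19, 23, Atlas, DEN, 17), (23, Yan, 19, 23, Atlas, DEN, 34), (23, Yan, 19, 23, Atlas, MIA, 32), (23, Yan, 19, 23, Orion, DEN, 17), (23, Yan, 19, 23, Orion, DEN, 34), (23, Yan, 19, 23, Orion, MIA, 32), (23, Yan, 21, 15, Atlas, DEN, 17), (23, Yan, 21, 15, Atlas, DEN, 34), (23, Yan, 21, 15, Atlas, MIA, 32), (23, Yan, 21, 15, Orion, DEN, 17), (23, Yan, 21, 15, Orion, DEN, 34), (23, Yan, 21, 15, Orion, MIA, 32), (23, Yan, 30, 35, Atlas, DEN, 17), (23, Yan, 30, 35, Atlas, DEN, 34), (23, Yan, 30, 35, Atlas, MIA, 32), (23, Yan, 30, 35, Orion, DEN, 17), (23, Yan, 30, 35, Orion, DEN, 34), (23, Yan, 30, 35, Orion, MIA, 32), (23, Yan, 7, 11, Atlas, DEN, 17), (23, Yan, 7, 11, Atlas, DEN, 34), (23, Yan, 7, 11, Atlas, MIA, 32), (23, Yan, 7, 11, Orion, DEN, 17), (23, Yan, 7, 11, Orion, DEN, 34), (23, Yan, 7, 11, Orion, MIA, 32), (34, Yan, 7, 25, Gamma, DEN, 17), (34, Yan, 7, 25, Gamma, DEN, 34), (34, Yan, 7, 25, Gamma, MIA, 32), (34, Yan, 7, 25, Nova, DEN, 17), (34, Yan, 7, 25, Nova, DEN, 34), (34, Yan, 7, 25, Nova, MIA, 32), (34, Yan, 7, 25, Orion, DEN, 17), (34, Yan, 7, 25, Orion, DEN, 34), (34, Yan, 7, 25, Orion, MIA, 32)}.
π_{sname, city, sid, pid, qty} gives {(Yan, DEN, 11, 23, 7), (Yan, DEN, 15, 23, 21), (Yan, DEN, 23, 23, 19), (Yan, DEN, 25, 34, 7), (Yan, DEN, 35, 23, 30), (Yan, MIA, 11, 23, 7), (Yan, MIA, 15, 23, 21), (Yan, MIA, 23, 23, 19), (Yan, MIA, 25, 34, 7), (Yan, MIA, 35, 23, 30)} (23 duplicate(s) eliminated).
Selection sid ≥ 14: {(Yan, DEN, 15, 23, 21), (Yan, DEN, 23, 23, 19), (Yan, DEN, 25, 34, 7), (Yan, DEN, 35, 23, 30), (Yan, MIA, 15, 23, 21), (Yan, MIA, 23, 23, 19), (Yan, MIA, 25, 34, 7), (Yan, MIA, 35, 23, 30)}
π_{sname, pid, city} gives {(Yan, 23, DEN), (Yan, 23, MIA), (Yan, 34, DEN), (Yan, 34, MIA)} (4 duplicate(s) eliminated).

{(Yan, 23, DEN), (Yan, 23, MIA), (Yan, 34, DEN), (Yan, 34, MIA)}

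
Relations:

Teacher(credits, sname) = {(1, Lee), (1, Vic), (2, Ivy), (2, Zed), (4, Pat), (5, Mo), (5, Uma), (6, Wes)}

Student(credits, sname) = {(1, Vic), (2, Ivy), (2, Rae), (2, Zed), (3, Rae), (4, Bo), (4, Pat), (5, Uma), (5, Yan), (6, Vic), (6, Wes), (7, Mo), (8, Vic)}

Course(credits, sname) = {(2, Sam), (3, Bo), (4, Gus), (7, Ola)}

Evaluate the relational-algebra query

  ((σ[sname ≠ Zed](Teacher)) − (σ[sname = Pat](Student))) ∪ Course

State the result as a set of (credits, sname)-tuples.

{(1, Lee), (1, Vic), (2, Ivy), (2, Sam), (3, Bo), (4, Gus), (5, Mo), (5, Uma), (6, Wes), (7, Ola)}

Apply σ_{sname ≠ Zed}; surviving tuples: {(1, Lee), (1, Vic), (2, Ivy), (4, Pat), (5, Mo), (5, Uma), (6, Wes)}
Apply σ_{sname = Pat}; surviving tuples: {(4, Pat)}
Taking the difference: {(1, Lee), (1, Vic), (2, Ivy), (5, Mo), (5, Uma), (6, Wes)}
Taking the union: {(1, Lee), (1, Vic), (2, Ivy), (2, Sam), (3, Bo), (4, Gus), (5, Mo), (5, Uma), (6, Wes), (7, Ola)}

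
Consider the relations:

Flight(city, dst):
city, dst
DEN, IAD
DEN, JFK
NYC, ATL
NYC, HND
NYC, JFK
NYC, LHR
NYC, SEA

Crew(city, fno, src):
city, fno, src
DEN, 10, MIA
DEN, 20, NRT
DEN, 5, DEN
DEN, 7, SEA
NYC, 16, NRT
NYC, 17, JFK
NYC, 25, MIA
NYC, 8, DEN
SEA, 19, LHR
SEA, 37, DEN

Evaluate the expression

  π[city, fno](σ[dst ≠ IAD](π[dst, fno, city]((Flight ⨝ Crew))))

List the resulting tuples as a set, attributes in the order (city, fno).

Joining Flight and Crew on city yields {(DEN, IAD, 10, MIA), (DEN, IAD, 20, NRT), (DEN, IAD, 5, DEN), (DEN, IAD, 7, SEA), (DEN, JFK, 10, MIA), (DEN, JFK, 20, NRT), (DEN, JFK, 5, DEN), (DEN, JFK, 7, SEA), (NYC, ATL, 16, NRT), (NYC, ATL, 17, JFK), (NYC, ATL, 25, MIA), (NYC, ATL, 8, DEN), (NYC, HND, 16, NRT), (NYC, HND, 17, JFK), (NYC, HND, 25, MIA), (NYC, HND, 8, DEN), (NYC, JFK, 16, NRT), (NYC, JFK, 17, JFK), (NYC, JFK, 25, MIA), (NYC, JFK, 8, DEN), (NYC, LHR, 16, NRT), (NYC, LHR, 17, JFK), (NYC, LHR, 25, MIA), (NYC, LHR, 8, DEN), (NYC, SEA, 16, NRT), (NYC, SEA, 17, JFK), (NYC, SEA, 25, MIA), (NYC, SEA, 8, DEN)}.
Keep only column(s) dst, fno, city: {(ATL, 16, NYC), (ATL, 17, NYC), (ATL, 25, NYC), (ATL, 8, NYC), (HND, 16, NYC), (HND, 17, NYC), (HND, 25, NYC), (HND, 8, NYC), (IAD, 10, DEN), (IAD, 20, DEN), (IAD, 5, DEN), (IAD, 7, DEN), (JFK, 10, DEN), (JFK, 16, NYC), (JFK, 17, NYC), (JFK, 20, DEN), (JFK, 25, NYC), (JFK, 5, DEN), (JFK, 7, DEN), (JFK, 8, NYC), (LHR, 16, NYC), (LHR, 17, NYC), (LHR, 25, NYC), (LHR, 8, NYC), (SEA, 16, NYC), (SEA, 17, NYC), (SEA, 25, NYC), (SEA, 8, NYC)}
σ[dst ≠ IAD]: keep tuples satisfying dst ≠ IAD → {(ATL, 16, NYC), (ATL, 17, NYC), (ATL, 25, NYC), (ATL, 8, NYC), (HND, 16, NYC), (HND, 17, NYC), (HND, 25, NYC), (HND, 8, NYC), (JFK, 10, DEN), (JFK, 16, NYC), (JFK, 17, NYC), (JFK, 20, DEN), (JFK, 25, NYC), (JFK, 5, DEN), (JFK, 7, DEN), (JFK, 8, NYC), (LHR, 16, NYC), (LHR, 17, NYC), (LHR, 25, NYC), (LHR, 8, NYC), (SEA, 16, NYC), (SEA, 17, NYC), (SEA, 25, NYC), (SEA, 8, NYC)}
Keep only column(s) city, fno (16 duplicate(s) eliminated): {(DEN, 10), (DEN, 20), (DEN, 5), (DEN, 7), (NYC, 16), (NYC, 17), (NYC, 25), (NYC, 8)}

{(DEN, 10), (DEN, 20), (DEN, 5), (DEN, 7), (NYC, 16), (NYC, 17), (NYC, 25), (NYC, 8)}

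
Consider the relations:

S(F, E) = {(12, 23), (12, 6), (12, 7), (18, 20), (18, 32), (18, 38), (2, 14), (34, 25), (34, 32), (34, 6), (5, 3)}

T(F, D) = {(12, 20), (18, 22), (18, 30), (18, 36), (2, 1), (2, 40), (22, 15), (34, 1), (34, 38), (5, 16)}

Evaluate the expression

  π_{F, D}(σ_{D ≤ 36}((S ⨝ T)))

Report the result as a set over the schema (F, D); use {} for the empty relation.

{(12, 20), (18, 22), (18, 30), (18, 36), (2, 1), (34, 1), (5, 16)}

Joining S and T on F yields {(12, 23, 20), (12, 6, 20), (12, 7, 20), (18, 20, 22), (18, 20, 30), (18, 20, 36), (18, 32, 22), (18, 32, 30), (18, 32, 36), (18, 38, 22), (18, 38, 30), (18, 38, 36), (2, 14, 1), (2, 14, 40), (34, 25, 1), (34, 25, 38), (34, 32, 1), (34, 32, 38), (34, 6, 1), (34, 6, 38), (5, 3, 16)}.
Apply σ_{D ≤ 36}; surviving tuples: {(12, 23, 20), (12, 6, 20), (12, 7, 20), (18, 20, 22), (18, 20, 30), (18, 20, 36), (18, 32, 22), (18, 32, 30), (18, 32, 36), (18, 38, 22), (18, 38, 30), (18, 38, 36), (2, 14, 1), (34, 25, 1), (34, 32, 1), (34, 6, 1), (5, 3, 16)}
Projecting to F, D (10 duplicate(s) eliminated): {(12, 20), (18, 22), (18, 30), (18, 36), (2, 1), (34, 1), (5, 16)}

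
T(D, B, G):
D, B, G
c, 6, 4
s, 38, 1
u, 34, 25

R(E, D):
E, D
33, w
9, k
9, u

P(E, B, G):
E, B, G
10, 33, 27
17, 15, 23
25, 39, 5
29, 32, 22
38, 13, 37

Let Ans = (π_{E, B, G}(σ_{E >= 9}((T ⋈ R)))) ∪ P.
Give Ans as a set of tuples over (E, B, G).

Natural join on D: {(u, 34, 25, 9)}
Selection E >= 9: {(u, 34, 25, 9)}
Projecting to E, B, G: {(9, 34, 25)}
Set union of the two operands is {(10, 33, 27), (17, 15, 23), (25, 39, 5), (29, 32, 22), (38, 13, 37), (9, 34, 25)}.

{(10, 33, 27), (17, 15, 23), (25, 39, 5), (29, 32, 22), (38, 13, 37), (9, 34, 25)}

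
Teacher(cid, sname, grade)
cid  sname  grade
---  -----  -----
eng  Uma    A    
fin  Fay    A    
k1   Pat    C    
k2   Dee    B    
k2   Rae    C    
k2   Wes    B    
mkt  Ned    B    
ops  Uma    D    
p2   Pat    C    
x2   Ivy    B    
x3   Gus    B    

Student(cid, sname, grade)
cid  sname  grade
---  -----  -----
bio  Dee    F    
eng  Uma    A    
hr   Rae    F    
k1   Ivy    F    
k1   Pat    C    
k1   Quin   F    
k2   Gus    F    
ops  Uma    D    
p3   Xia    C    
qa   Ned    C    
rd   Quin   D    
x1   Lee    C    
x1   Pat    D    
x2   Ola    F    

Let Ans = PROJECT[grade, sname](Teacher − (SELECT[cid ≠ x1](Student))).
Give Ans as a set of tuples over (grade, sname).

{(A, Fay), (B, Dee), (B, Gus), (B, Ivy), (B, Ned), (B, Wes), (C, Pat), (C, Rae)}

Filtering on cid ≠ x1 leaves {(bio, Dee, F), (eng, Uma, A), (hr, Rae, F), (k1, Ivy, F), (k1, Pat, C), (k1, Quin, F), (k2, Gus, F), (ops, Uma, D), (p3, Xia, C), (qa, Ned, C), (rd, Quin, D), (x2, Ola, F)}.
Set difference of the two operands is {(fin, Fay, A), (k2, Dee, B), (k2, Rae, C), (k2, Wes, B), (mkt, Ned, B), (p2, Pat, C), (x2, Ivy, B), (x3, Gus, B)}.
π[grade, sname]: project onto (grade, sname) → {(A, Fay), (B, Dee), (B, Gus), (B, Ivy), (B, Ned), (B, Wes), (C, Pat), (C, Rae)}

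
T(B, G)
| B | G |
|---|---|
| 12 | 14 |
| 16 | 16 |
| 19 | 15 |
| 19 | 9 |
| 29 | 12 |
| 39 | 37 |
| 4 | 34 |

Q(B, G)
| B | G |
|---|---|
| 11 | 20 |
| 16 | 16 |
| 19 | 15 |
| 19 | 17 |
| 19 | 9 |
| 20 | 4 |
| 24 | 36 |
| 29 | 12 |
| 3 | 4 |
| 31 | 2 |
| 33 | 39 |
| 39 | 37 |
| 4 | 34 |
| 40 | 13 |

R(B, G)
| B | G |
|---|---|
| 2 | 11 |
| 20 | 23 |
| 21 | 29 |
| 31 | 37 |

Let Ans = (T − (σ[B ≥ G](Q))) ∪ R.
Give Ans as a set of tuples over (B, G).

Selection B ≥ G: {(16, 16), (19, 15), (19, 17), (19, 9), (20, 4), (29, 12), (31, 2), (39, 37), (40, 13)}
Difference: {(12, 14), (16, 16), (19, 15), (19, 9), (29, 12), (39, 37), (4, 34)} with {(16, 16), (19, 15), (19, 17), (19, 9), (20, 4), (29, 12), (31, 2), (39, 37), (40, 13)} → {(12, 14), (4, 34)}
Union: {(12, 14), (4, 34)} with {(2, 11), (20, 23), (21, 29), (31, 37)} → {(12, 14), (2, 11), (20, 23), (21, 29), (31, 37), (4, 34)}

{(12, 14), (2, 11), (20, 23), (21, 29), (31, 37), (4, 34)}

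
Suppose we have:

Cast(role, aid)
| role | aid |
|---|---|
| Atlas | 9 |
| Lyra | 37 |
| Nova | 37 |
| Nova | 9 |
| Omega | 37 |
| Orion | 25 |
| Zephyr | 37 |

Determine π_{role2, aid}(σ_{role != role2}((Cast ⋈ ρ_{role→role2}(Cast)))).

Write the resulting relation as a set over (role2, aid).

{(Atlas, 9), (Lyra, 37), (Nova, 37), (Nova, 9), (Omega, 37), (Zephyr, 37)}

ρ[role→role2]: schema becomes (role2, aid); tuples unchanged.
Cast ⋈ ρ_{role→role2}(Cast) (natural join on aid): {(Atlas, 9, Atlas), (Atlas, 9, Nova), (Lyra, 37, Lyra), (Lyra, 37, Nova), (Lyra, 37, Omega), (Lyra, 37, Zephyr), (Nova, 37, Lyra), (Nova, 37, Nova), (Nova, 37, Omega), (Nova, 37, Zephyr), (Nova, 9, Atlas), (Nova, 9, Nova), (Omega, 37, Lyra), (Omega, 37, Nova), (Omega, 37, Omega), (Omega, 37, Zephyr), (Orion, 25, Orion), (Zephyr, 37, Lyra), (Zephyr, 37, Nova), (Zephyr, 37, Omega), (Zephyr, 37, Zephyr)}
Selection role != role2: {(Atlas, 9, Nova), (Lyra, 37, Nova), (Lyra, 37, Omega), (Lyra, 37, Zephyr), (Nova, 37, Lyra), (Nova, 37, Omega), (Nova, 37, Zephyr), (Nova, 9, Atlas), (Omega, 37, Lyra), (Omega, 37, Nova), (Omega, 37, Zephyr), (Zephyr, 37, Lyra), (Zephyr, 37, Nova), (Zephyr, 37, Omega)}
Keep only column(s) role2, aid (8 duplicate(s) eliminated): {(Atlas, 9), (Lyra, 37), (Nova, 37), (Nova, 9), (Omega, 37), (Zephyr, 37)}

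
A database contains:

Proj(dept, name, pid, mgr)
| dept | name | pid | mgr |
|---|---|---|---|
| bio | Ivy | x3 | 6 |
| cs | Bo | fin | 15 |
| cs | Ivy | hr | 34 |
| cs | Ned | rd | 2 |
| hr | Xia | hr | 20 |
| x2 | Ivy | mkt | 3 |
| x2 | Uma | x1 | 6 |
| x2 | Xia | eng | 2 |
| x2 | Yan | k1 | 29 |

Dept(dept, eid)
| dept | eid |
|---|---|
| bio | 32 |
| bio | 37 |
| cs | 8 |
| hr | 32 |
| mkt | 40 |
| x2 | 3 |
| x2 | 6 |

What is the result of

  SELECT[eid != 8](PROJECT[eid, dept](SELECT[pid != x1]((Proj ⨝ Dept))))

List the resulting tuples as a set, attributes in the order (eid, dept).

Natural join on dept: {(bio, Ivy, x3, 6, 32), (bio, Ivy, x3, 6, 37), (cs, Bo, fin, 15, 8), (cs, Ivy, hr, 34, 8), (cs, Ned, rd, 2, 8), (hr, Xia, hr, 20, 32), (x2, Ivy, mkt, 3, 3), (x2, Ivy, mkt, 3, 6), (x2, Uma, x1, 6, 3), (x2, Uma, x1, 6, 6), (x2, Xia, eng, 2, 3), (x2, Xia, eng, 2, 6), (x2, Yan, k1, 29, 3), (x2, Yan, k1, 29, 6)}
Filtering on pid != x1 leaves {(bio, Ivy, x3, 6, 32), (bio, Ivy, x3, 6, 37), (cs, Bo, fin, 15, 8), (cs, Ivy, hr, 34, 8), (cs, Ned, rd, 2, 8), (hr, Xia, hr, 20, 32), (x2, Ivy, mkt, 3, 3), (x2, Ivy, mkt, 3, 6), (x2, Xia, eng, 2, 3), (x2, Xia, eng, 2, 6), (x2, Yan, k1, 29, 3), (x2, Yan, k1, 29, 6)}.
π_{eid, dept} gives {(3, x2), (32, bio), (32, hr), (37, bio), (6, x2), (8, cs)} (6 duplicate(s) eliminated).
Filtering on eid != 8 leaves {(3, x2), (32, bio), (32, hr), (37, bio), (6, x2)}.

{(3, x2), (32, bio), (32, hr), (37, bio), (6, x2)}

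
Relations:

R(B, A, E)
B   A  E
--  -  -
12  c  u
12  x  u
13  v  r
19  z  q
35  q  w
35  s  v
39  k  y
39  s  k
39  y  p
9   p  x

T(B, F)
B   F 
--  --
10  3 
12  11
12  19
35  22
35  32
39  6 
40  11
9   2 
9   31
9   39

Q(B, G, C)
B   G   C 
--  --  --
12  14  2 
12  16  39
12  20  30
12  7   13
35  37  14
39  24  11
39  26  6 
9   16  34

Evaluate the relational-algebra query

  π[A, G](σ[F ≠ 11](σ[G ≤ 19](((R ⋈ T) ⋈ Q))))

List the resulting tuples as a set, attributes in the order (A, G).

{(c, 14), (c, 16), (c, 7), (p, 16), (x, 14), (x, 16), (x, 7)}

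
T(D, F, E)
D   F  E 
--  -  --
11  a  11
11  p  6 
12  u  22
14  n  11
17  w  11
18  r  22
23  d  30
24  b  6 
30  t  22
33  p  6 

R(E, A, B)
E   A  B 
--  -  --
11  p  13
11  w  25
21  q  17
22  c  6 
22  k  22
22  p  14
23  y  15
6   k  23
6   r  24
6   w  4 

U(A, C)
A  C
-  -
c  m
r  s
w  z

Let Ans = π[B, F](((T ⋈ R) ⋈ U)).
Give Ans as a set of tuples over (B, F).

Joining T and R on E yields {(11, a, 11, p, 13), (11, a, 11, w, 25), (11, p, 6, k, 23), (11, p, 6, r, 24), (11, p, 6, w, 4), (12, u, 22, c, 6), (12, u, 22, k, 22), (12, u, 22, p, 14), (14, n, 11, p, 13), (14, n, 11, w, 25), (17, w, 11, p, 13), (17, w, 11, w, 25), (18, r, 22, c, 6), (18, r, 22, k, 22), (18, r, 22, p, 14), (24, b, 6, k, 23), (24, b, 6, r, 24), (24, b, 6, w, 4), (30, t, 22, c, 6), (30, t, 22, k, 22), (30, t, 22, p, 14), (33, p, 6, k, 23), (33, p, 6, r, 24), (33, p, 6, w, 4)}.
Joining (T ⋈ R) and U on A yields {(11, a, 11, w, 25, z), (11, p, 6, r, 24, s), (11, p, 6, w, 4, z), (12, u, 22, c, 6, m), (14, n, 11, w, 25, z), (17, w, 11, w, 25, z), (18, r, 22, c, 6, m), (24, b, 6, r, 24, s), (24, b, 6, w, 4, z), (30, t, 22, c, 6, m), (33, p, 6, r, 24, s), (33, p, 6, w, 4, z)}.
Projecting to B, F (2 duplicate(s) eliminated): {(24, b), (24, p), (25, a), (25, n), (25, w), (4, b), (4, p), (6, r), (6, t), (6, u)}

{(24, b), (24, p), (25, a), (25, n), (25, w), (4, b), (4, p), (6, r), (6, t), (6, u)}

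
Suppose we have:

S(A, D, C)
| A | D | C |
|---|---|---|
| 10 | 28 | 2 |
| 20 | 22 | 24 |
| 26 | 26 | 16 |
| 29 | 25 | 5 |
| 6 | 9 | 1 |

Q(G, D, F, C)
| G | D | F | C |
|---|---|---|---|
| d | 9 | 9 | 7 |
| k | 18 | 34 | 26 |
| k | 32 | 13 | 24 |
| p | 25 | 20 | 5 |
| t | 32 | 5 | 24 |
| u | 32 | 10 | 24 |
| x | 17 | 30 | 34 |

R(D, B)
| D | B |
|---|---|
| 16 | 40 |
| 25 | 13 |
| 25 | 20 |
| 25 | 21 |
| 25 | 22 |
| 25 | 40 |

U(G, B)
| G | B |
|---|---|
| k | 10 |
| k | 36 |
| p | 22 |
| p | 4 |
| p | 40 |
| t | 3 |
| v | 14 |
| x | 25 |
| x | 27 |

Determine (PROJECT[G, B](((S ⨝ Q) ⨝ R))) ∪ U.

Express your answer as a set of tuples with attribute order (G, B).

{(k, 10), (k, 36), (p, 13), (p, 20), (p, 21), (p, 22), (p, 4), (p, 40), (t, 3), (v, 14), (x, 25), (x, 27)}

Joining S and Q on D, C yields {(29, 25, 5, p, 20)}.
Joining (S ⨝ Q) and R on D yields {(29, 25, 5, p, 20, 13), (29, 25, 5, p, 20, 20), (29, 25, 5, p, 20, 21), (29, 25, 5, p, 20, 22), (29, 25, 5, p, 20, 40)}.
Keep only column(s) G, B: {(p, 13), (p, 20), (p, 21), (p, 22), (p, 40)}
Set union of the two operands is {(k, 10), (k, 36), (p, 13), (p, 20), (p, 21), (p, 22), (p, 4), (p, 40), (t, 3), (v, 14), (x, 25), (x, 27)}.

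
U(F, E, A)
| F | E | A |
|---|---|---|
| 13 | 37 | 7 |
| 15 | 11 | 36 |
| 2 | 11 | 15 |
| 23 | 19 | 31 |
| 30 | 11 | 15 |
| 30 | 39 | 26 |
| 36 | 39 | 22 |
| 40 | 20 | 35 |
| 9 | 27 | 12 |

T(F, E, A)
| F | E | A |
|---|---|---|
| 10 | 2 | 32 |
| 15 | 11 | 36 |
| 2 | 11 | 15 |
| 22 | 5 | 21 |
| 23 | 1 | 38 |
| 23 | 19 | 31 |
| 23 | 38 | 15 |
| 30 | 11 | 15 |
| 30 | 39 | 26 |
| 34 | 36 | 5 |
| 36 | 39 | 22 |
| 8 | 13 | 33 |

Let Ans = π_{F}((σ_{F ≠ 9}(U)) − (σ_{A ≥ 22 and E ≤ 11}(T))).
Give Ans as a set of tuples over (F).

Selection F ≠ 9: {(13, 37, 7), (15, 11, 36), (2, 11, 15), (23, 19, 31), (30, 11, 15), (30, 39, 26), (36, 39, 22), (40, 20, 35)}
Selection A ≥ 22 and E ≤ 11: {(10, 2, 32), (15, 11, 36), (23, 1, 38)}
Set difference of the two operands is {(13, 37, 7), (2, 11, 15), (23, 19, 31), (30, 11, 15), (30, 39, 26), (36, 39, 22), (40, 20, 35)}.
π[F]: project onto (F) (1 duplicate(s) eliminated) → {13, 2, 23, 30, 36, 40}

{13, 2, 23, 30, 36, 40}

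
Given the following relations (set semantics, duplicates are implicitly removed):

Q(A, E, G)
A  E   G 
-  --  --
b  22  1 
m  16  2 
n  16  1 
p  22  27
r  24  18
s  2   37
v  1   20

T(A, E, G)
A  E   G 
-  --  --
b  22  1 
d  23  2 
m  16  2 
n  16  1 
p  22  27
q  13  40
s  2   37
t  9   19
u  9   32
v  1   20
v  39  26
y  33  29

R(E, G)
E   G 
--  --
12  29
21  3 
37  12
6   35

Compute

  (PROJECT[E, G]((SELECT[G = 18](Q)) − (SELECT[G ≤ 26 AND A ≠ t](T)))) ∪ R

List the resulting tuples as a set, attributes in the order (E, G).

{(12, 29), (21, 3), (24, 18), (37, 12), (6, 35)}

Filtering on G = 18 leaves {(r, 24, 18)}.
Filtering on G ≤ 26 AND A ≠ t leaves {(b, 22, 1), (d, 23, 2), (m, 16, 2), (n, 16, 1), (v, 1, 20), (v, 39, 26)}.
Set difference of the two operands is {(r, 24, 18)}.
π[E, G]: project onto (E, G) → {(24, 18)}
Set union of the two operands is {(12, 29), (21, 3), (24, 18), (37, 12), (6, 35)}.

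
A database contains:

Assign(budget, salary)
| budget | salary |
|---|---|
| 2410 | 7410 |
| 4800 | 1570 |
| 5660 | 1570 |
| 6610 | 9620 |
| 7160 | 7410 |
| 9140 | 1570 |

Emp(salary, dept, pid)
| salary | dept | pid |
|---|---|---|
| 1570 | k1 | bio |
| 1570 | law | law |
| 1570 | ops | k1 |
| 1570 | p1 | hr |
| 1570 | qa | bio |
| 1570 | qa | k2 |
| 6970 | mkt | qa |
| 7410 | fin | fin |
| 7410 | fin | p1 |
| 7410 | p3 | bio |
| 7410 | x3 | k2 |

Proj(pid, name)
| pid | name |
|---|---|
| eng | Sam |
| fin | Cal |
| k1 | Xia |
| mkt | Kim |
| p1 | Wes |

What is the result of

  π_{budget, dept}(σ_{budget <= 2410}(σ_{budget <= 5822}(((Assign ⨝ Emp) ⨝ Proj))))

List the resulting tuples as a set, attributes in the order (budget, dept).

Joining Assign and Emp on salary yields {(2410, 7410, fin, fin), (2410, 7410, fin, p1), (2410, 7410, p3, bio), (2410, 7410, x3, k2), (4800, 1570, k1, bio), (4800, 1570, law, law), (4800, 1570, ops, k1), (4800, 1570, p1, hr), (4800, 1570, qa, bio), (4800, 1570, qa, k2), (5660, 1570, k1, bio), (5660, 1570, law, law), (5660, 1570, ops, k1), (5660, 1570, p1, hr), (5660, 1570, qa, bio), (5660, 1570, qa, k2), (7160, 7410, fin, fin), (7160, 7410, fin, p1), (7160, 7410, p3, bio), (7160, 7410, x3, k2), (9140, 1570, k1, bio), (9140, 1570, law, law), (9140, 1570, ops, k1), (9140, 1570, p1, hr), (9140, 1570, qa, bio), (9140, 1570, qa, k2)}.
Joining (Assign ⨝ Emp) and Proj on pid yields {(2410, 7410, fin, fin, Cal), (2410, 7410, fin, p1, Wes), (4800, 1570, ops, k1, Xia), (5660, 1570, ops, k1, Xia), (7160, 7410, fin, fin, Cal), (7160, 7410, fin, p1, Wes), (9140, 1570, ops, k1, Xia)}.
Apply σ_{budget <= 5822}; surviving tuples: {(2410, 7410, fin, fin, Cal), (2410, 7410, fin, p1, Wes), (4800, 1570, ops, k1, Xia), (5660, 1570, ops, k1, Xia)}
Apply σ_{budget <= 2410}; surviving tuples: {(2410, 7410, fin, fin, Cal), (2410, 7410, fin, p1, Wes)}
Keep only column(s) budget, dept (1 duplicate(s) eliminated): {(2410, fin)}

{(2410, fin)}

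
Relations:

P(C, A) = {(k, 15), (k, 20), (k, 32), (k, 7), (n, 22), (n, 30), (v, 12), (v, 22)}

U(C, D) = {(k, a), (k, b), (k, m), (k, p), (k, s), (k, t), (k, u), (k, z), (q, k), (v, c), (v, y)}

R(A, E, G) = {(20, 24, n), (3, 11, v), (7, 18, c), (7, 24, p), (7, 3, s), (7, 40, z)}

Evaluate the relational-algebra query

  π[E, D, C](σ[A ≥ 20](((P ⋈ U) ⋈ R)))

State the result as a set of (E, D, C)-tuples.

P ⋈ U (natural join on C): {(k, 15, a), (k, 15, b), (k, 15, m), (k, 15, p), (k, 15, s), (k, 15, t), (k, 15, u), (k, 15, z), (k, 20, a), (k, 20, b), (k, 20, m), (k, 20, p), (k, 20, s), (k, 20, t), (k, 20, u), (k, 20, z), (k, 32, a), (k, 32, b), (k, 32, m), (k, 32, p), (k, 32, s), (k, 32, t), (k, 32, u), (k, 32, z), (k, 7, a), (k, 7, b), (k, 7, m), (k, 7, p), (k, 7, s), (k, 7, t), (k, 7, u), (k, 7, z), (v, 12, c), (v, 12, y), (v, 22, c), (v, 22, y)}
(P ⋈ U) ⋈ R (natural join on A): {(k, 20, a, 24, n), (k, 20, b, 24, n), (k, 20, m, 24, n), (k, 20, p, 24, n), (k, 20, s, 24, n), (k, 20, t, 24, n), (k, 20, u, 24, n), (k, 20, z, 24, n), (k, 7, a, 18, c), (k, 7, a, 24, p), (k, 7, a, 3, s), (k, 7, a, 40, z), (k, 7, b, 18, c), (k, 7, b, 24, p), (k, 7, b, 3, s), (k, 7, b, 40, z), (k, 7, m, 18, c), (k, 7, m, 24, p), (k, 7, m, 3, s), (k, 7, m, 40, z), (k, 7, p, 18, c), (k, 7, p, 24, p), (k, 7, p, 3, s), (k, 7, p, 40, z), (k, 7, s, 18, c), (k, 7, s, 24, p), (k, 7, s, 3, s), (k, 7, s, 40, z), (k, 7, t, 18, c), (k, 7, t, 24, p), (k, 7, t, 3, s), (k, 7, t, 40, z), (k, 7, u, 18, c), (k, 7, u, 24, p), (k, 7, u, 3, s), (k, 7, u, 40, z), (k, 7, z, 18, c), (k, 7, z, 24, p), (k, 7, z, 3, s), (k, 7, z, 40, z)}
Selection A ≥ 20: {(k, 20, a, 24, n), (k, 20, b, 24, n), (k, 20, m, 24, n), (k, 20, p, 24, n), (k, 20, s, 24, n), (k, 20, t, 24, n), (k, 20, u, 24, n), (k, 20, z, 24, n)}
π[E, D, C]: project onto (E, D, C) → {(24, a, k), (24, b, k), (24, m, k), (24, p, k), (24, s, k), (24, t, k), (24, u, k), (24, z, k)}

{(24, a, k), (24, b, k), (24, m, k), (24, p, k), (24, s, k), (24, t, k), (24, u, k), (24, z, k)}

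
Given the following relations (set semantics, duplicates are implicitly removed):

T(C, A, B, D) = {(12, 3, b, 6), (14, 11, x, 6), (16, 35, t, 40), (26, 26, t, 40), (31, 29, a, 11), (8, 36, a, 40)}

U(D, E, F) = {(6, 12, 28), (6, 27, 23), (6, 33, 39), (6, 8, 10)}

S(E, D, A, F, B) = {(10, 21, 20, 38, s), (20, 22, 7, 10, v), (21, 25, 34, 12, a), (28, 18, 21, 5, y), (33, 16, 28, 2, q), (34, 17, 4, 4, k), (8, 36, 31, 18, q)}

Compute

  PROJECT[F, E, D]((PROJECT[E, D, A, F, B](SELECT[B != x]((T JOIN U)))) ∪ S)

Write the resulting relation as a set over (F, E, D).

Joining T and U on D yields {(12, 3, b, 6, 12, 28), (12, 3, b, 6, 27, 23), (12, 3, b, 6, 33, 39), (12, 3, b, 6, 8, 10), (14, 11, x, 6, 12, 28), (14, 11, x, 6, 27, 23), (14, 11, x, 6, 33, 39), (14, 11, x, 6, 8, 10)}.
σ[B != x]: keep tuples satisfying B != x → {(12, 3, b, 6, 12, 28), (12, 3, b, 6, 27, 23), (12, 3, b, 6, 33, 39), (12, 3, b, 6, 8, 10)}
π[E, D, A, F, B]: project onto (E, D, A, F, B) → {(12, 6, 3, 28, b), (27, 6, 3, 23, b), (33, 6, 3, 39, b), (8, 6, 3, 10, b)}
Taking the union: {(10, 21, 20, 38, s), (12, 6, 3, 28, b), (20, 22, 7, 10, v), (21, 25, 34, 12, a), (27, 6, 3, 23, b), (28, 18, 21, 5, y), (33, 16, 28, 2, q), (33, 6, 3, 39, b), (34, 17, 4, 4, k), (8, 36, 31, 18, q), (8, 6, 3, 10, b)}
π[F, E, D]: project onto (F, E, D) → {(10, 20, 22), (10, 8, 6), (12, 21, 25), (18, 8, 36), (2, 33, 16), (23, 27, 6), (28, 12, 6), (38, 10, 21), (39, 33, 6), (4, 34, 17), (5, 28, 18)}

{(10, 20, 22), (10, 8, 6), (12, 21, 25), (18, 8, 36), (2, 33, 16), (23, 27, 6), (28, 12, 6), (38, 10, 21), (39, 33, 6), (4, 34, 17), (5, 28, 18)}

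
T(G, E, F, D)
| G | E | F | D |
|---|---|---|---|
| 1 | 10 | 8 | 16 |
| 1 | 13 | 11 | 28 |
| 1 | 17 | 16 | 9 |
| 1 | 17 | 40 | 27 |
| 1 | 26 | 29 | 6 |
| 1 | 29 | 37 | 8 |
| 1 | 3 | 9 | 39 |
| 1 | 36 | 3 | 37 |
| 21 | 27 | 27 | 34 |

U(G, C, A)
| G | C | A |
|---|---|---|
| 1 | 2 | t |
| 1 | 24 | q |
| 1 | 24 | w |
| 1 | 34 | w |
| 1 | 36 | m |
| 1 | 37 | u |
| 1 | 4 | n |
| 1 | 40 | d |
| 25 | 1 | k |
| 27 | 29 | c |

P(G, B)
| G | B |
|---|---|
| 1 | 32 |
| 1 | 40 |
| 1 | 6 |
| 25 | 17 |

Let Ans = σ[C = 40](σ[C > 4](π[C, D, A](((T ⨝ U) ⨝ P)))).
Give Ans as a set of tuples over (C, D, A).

{(40, 16, d), (40, 27, d), (40, 28, d), (40, 37, d), (40, 39, d), (40, 6, d), (40, 8, d), (40, 9, d)}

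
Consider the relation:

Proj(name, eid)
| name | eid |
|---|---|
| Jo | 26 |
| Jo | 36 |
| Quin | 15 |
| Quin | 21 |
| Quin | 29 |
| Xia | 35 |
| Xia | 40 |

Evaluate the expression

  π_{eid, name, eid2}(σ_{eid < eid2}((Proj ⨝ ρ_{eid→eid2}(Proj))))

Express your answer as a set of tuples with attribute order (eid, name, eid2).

ρ[eid→eid2]: schema becomes (name, eid2); tuples unchanged.
Proj ⋈ ρ_{eid→eid2}(Proj) (natural join on name): {(Jo, 26, 26), (Jo, 26, 36), (Jo, 36, 26), (Jo, 36, 36), (Quin, 15, 15), (Quin, 15, 21), (Quin, 15, 29), (Quin, 21, 15), (Quin, 21, 21), (Quin, 21, 29), (Quin, 29, 15), (Quin, 29, 21), (Quin, 29, 29), (Xia, 35, 35), (Xia, 35, 40), (Xia, 40, 35), (Xia, 40, 40)}
Filtering on eid < eid2 leaves {(Jo, 26, 36), (Quin, 15, 21), (Quin, 15, 29), (Quin, 21, 29), (Xia, 35, 40)}.
Projecting to eid, name, eid2: {(15, Quin, 21), (15, Quin, 29), (21, Quin, 29), (26, Jo, 36), (35, Xia, 40)}

{(15, Quin, 21), (15, Quin, 29), (21, Quin, 29), (26, Jo, 36), (35, Xia, 40)}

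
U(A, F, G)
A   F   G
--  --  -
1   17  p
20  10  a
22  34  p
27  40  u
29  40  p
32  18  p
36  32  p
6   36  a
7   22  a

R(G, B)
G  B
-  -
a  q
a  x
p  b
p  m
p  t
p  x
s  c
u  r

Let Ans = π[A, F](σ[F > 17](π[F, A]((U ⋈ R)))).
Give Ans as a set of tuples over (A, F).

{(22, 34), (27, 40), (29, 40), (32, 18), (36, 32), (6, 36), (7, 22)}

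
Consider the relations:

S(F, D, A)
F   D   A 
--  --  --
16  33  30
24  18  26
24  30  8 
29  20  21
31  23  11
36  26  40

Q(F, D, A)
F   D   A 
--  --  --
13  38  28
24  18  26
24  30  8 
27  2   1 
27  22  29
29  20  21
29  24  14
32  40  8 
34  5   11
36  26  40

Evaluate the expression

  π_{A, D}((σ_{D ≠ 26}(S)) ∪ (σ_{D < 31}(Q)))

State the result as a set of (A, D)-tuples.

Apply σ_{D ≠ 26}; surviving tuples: {(16, 33, 30), (24, 18, 26), (24, 30, 8), (29, 20, 21), (31, 23, 11)}
Apply σ_{D < 31}; surviving tuples: {(24, 18, 26), (24, 30, 8), (27, 2, 1), (27, 22, 29), (29, 20, 21), (29, 24, 14), (34, 5, 11), (36, 26, 40)}
Set union of the two operands is {(16, 33, 30), (24, 18, 26), (24, 30, 8), (27, 2, 1), (27, 22, 29), (29, 20, 21), (29, 24, 14), (31, 23, 11), (34, 5, 11), (36, 26, 40)}.
Projecting to A, D: {(1, 2), (11, 23), (11, 5), (14, 24), (21, 20), (26, 18), (29, 22), (30, 33), (40, 26), (8, 30)}

{(1, 2), (11, 23), (11, 5), (14, 24), (21, 20), (26, 18), (29, 22), (30, 33), (40, 26), (8, 30)}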